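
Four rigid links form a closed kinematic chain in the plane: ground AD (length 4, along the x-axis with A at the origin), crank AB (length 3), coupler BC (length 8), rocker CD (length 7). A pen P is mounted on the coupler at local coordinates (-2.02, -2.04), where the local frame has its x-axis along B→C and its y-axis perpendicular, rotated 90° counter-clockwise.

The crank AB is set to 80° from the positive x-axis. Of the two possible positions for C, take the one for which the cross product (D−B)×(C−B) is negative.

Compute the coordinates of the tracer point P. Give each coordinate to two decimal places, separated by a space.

A=(0,0), D=(4.00,0)
B = A + 3.00·(cos80°, sin80°) = (0.5209, 2.9544)
|BD| = 4.5643
circle(B,8.00) ∩ circle(D,7.00): a=3.9253, h=6.9708
  candidates: C₊=(8.0251,5.7270) cross=31.816; C₋=(-0.9992,-4.8998) cross=-31.816
  mode - wants cross < 0 → take C=(-0.9992,-4.8998) (cross=-31.816)
ex = (C−B)/|BC| = (-0.1900,-0.9818); ey = (0.9818,-0.1900)
P = B + -2.02·ex + -2.04·ey = (-1.0981,5.3253)

-1.10 5.33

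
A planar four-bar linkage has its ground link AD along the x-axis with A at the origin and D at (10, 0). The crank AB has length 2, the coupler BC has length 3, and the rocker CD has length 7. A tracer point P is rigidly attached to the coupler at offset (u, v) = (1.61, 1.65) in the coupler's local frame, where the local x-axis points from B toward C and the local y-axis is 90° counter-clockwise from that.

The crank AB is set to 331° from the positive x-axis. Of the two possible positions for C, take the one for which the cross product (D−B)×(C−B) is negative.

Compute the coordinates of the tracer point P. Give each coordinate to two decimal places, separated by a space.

A=(0,0), D=(10.00,0)
B = A + 2.00·(cos331°, sin331°) = (1.7492, -0.9696)
|BD| = 8.3075
circle(B,3.00) ∩ circle(D,7.00): a=1.7463, h=2.4393
  candidates: C₊=(3.1989,1.6569) cross=20.265; C₋=(3.7683,-3.1885) cross=-20.265
  mode - wants cross < 0 → take C=(3.7683,-3.1885) (cross=-20.265)
ex = (C−B)/|BC| = (0.6730,-0.7396); ey = (0.7396,0.6730)
P = B + 1.61·ex + 1.65·ey = (4.0532,-1.0499)

4.05 -1.05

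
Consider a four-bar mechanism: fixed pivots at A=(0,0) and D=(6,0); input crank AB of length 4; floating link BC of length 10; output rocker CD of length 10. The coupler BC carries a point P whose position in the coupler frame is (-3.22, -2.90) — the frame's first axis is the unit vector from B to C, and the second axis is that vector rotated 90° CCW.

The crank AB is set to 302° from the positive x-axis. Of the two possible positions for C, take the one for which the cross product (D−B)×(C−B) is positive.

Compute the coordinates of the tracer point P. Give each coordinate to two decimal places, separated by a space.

6.14 -5.00

A=(0,0), D=(6.00,0)
B = A + 4.00·(cos302°, sin302°) = (2.1197, -3.3922)
|BD| = 5.1540
circle(B,10.00) ∩ circle(D,10.00): a=2.5770, h=9.6622
  candidates: C₊=(-2.2995,5.5784) cross=49.799; C₋=(10.4192,-8.9705) cross=-49.799
  mode + wants cross > 0 → take C=(-2.2995,5.5784) (cross=49.799)
ex = (C−B)/|BC| = (-0.4419,0.8971); ey = (-0.8971,-0.4419)
P = B + -3.22·ex + -2.90·ey = (6.1441,-4.9991)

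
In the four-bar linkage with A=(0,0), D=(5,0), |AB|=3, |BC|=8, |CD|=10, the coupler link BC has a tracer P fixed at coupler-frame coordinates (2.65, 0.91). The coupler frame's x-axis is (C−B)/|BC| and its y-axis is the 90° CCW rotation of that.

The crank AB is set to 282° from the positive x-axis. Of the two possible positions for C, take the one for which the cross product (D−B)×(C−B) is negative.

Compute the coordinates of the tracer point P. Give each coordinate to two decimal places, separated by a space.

A=(0,0), D=(5.00,0)
B = A + 3.00·(cos282°, sin282°) = (0.6237, -2.9344)
|BD| = 5.2690
circle(B,8.00) ∩ circle(D,10.00): a=-0.7817, h=7.9617
  candidates: C₊=(-4.4596,3.2429) cross=41.951; C₋=(4.4086,-9.9825) cross=-41.951
  mode - wants cross < 0 → take C=(4.4086,-9.9825) (cross=-41.951)
ex = (C−B)/|BC| = (0.4731,-0.8810); ey = (0.8810,0.4731)
P = B + 2.65·ex + 0.91·ey = (2.6792,-4.8386)

2.68 -4.84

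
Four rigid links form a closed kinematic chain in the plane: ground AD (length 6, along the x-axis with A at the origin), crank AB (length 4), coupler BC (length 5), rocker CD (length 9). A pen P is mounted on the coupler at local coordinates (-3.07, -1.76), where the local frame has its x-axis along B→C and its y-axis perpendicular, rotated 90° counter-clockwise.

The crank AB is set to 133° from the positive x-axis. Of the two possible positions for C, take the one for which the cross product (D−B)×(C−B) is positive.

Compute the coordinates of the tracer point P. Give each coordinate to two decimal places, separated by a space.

A=(0,0), D=(6.00,0)
B = A + 4.00·(cos133°, sin133°) = (-2.7280, 2.9254)
|BD| = 9.2052
circle(B,5.00) ∩ circle(D,9.00): a=1.5609, h=4.7501
  candidates: C₊=(0.2615,6.9333) cross=43.726; C₋=(-2.7577,-2.0745) cross=-43.726
  mode + wants cross > 0 → take C=(0.2615,6.9333) (cross=43.726)
ex = (C−B)/|BC| = (0.5979,0.8016); ey = (-0.8016,0.5979)
P = B + -3.07·ex + -1.76·ey = (-3.1528,-0.5877)

-3.15 -0.59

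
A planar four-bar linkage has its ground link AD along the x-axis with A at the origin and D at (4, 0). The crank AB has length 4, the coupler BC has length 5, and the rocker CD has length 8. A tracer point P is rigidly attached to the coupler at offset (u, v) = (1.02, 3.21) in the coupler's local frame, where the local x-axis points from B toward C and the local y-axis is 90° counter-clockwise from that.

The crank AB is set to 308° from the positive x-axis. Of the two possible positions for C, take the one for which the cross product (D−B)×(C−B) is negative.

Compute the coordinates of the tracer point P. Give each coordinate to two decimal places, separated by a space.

A=(0,0), D=(4.00,0)
B = A + 4.00·(cos308°, sin308°) = (2.4626, -3.1520)
|BD| = 3.5070
circle(B,5.00) ∩ circle(D,8.00): a=-3.8069, h=3.2416
  candidates: C₊=(-2.1197,-5.1526) cross=11.368; C₋=(3.7073,-7.9946) cross=-11.368
  mode - wants cross < 0 → take C=(3.7073,-7.9946) (cross=-11.368)
ex = (C−B)/|BC| = (0.2489,-0.9685); ey = (0.9685,0.2489)
P = B + 1.02·ex + 3.21·ey = (5.8255,-3.3409)

5.83 -3.34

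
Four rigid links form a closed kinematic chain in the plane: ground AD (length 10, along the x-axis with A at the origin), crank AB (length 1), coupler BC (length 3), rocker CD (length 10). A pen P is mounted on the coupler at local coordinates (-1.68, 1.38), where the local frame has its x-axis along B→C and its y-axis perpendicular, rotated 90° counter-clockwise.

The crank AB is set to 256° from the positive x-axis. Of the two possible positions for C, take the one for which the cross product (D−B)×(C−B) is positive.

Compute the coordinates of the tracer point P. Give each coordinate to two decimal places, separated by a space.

A=(0,0), D=(10.00,0)
B = A + 1.00·(cos256°, sin256°) = (-0.2419, -0.9703)
|BD| = 10.2878
circle(B,3.00) ∩ circle(D,10.00): a=0.7212, h=2.9120
  candidates: C₊=(0.2014,1.9968) cross=29.958; C₋=(0.7507,-3.8013) cross=-29.958
  mode + wants cross > 0 → take C=(0.2014,1.9968) (cross=29.958)
ex = (C−B)/|BC| = (0.1478,0.9890); ey = (-0.9890,0.1478)
P = B + -1.68·ex + 1.38·ey = (-1.8550,-2.4279)

-1.86 -2.43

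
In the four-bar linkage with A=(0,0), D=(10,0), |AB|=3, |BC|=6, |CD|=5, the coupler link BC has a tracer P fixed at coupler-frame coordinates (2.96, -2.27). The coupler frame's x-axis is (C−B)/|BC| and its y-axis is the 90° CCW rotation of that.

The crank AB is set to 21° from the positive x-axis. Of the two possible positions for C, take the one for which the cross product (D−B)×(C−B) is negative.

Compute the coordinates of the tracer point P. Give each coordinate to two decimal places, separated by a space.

2.87 -2.65

A=(0,0), D=(10.00,0)
B = A + 3.00·(cos21°, sin21°) = (2.8007, 1.0751)
|BD| = 7.2791
circle(B,6.00) ∩ circle(D,5.00): a=4.3951, h=4.0845
  candidates: C₊=(7.7509,4.4656) cross=29.731; C₋=(6.5444,-3.6137) cross=-29.731
  mode - wants cross < 0 → take C=(6.5444,-3.6137) (cross=-29.731)
ex = (C−B)/|BC| = (0.6239,-0.7815); ey = (0.7815,0.6239)
P = B + 2.96·ex + -2.27·ey = (2.8737,-2.6544)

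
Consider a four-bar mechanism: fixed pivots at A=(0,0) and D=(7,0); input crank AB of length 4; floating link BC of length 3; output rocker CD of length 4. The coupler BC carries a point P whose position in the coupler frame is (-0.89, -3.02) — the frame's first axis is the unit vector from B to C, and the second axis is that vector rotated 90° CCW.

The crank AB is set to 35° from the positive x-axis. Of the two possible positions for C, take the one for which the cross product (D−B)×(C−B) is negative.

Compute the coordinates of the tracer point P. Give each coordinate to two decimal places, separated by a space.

A=(0,0), D=(7.00,0)
B = A + 4.00·(cos35°, sin35°) = (3.2766, 2.2943)
|BD| = 4.3735
circle(B,3.00) ∩ circle(D,4.00): a=1.3865, h=2.6604
  candidates: C₊=(5.8526,3.8319) cross=11.635; C₋=(3.0614,-0.6980) cross=-11.635
  mode - wants cross < 0 → take C=(3.0614,-0.6980) (cross=-11.635)
ex = (C−B)/|BC| = (-0.0717,-0.9974); ey = (0.9974,-0.0717)
P = B + -0.89·ex + -3.02·ey = (0.3282,3.3987)

0.33 3.40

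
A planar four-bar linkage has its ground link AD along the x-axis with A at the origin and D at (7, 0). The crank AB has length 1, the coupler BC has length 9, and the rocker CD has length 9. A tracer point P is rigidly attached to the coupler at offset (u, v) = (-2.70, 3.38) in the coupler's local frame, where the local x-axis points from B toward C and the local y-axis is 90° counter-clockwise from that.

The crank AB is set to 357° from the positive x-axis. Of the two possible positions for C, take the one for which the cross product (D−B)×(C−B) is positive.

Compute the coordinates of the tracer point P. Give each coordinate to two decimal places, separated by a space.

-3.08 -1.51

A=(0,0), D=(7.00,0)
B = A + 1.00·(cos357°, sin357°) = (0.9986, -0.0523)
|BD| = 6.0016
circle(B,9.00) ∩ circle(D,9.00): a=3.0008, h=8.4850
  candidates: C₊=(3.9253,8.4585) cross=50.924; C₋=(4.0733,-8.5108) cross=-50.924
  mode + wants cross > 0 → take C=(3.9253,8.4585) (cross=50.924)
ex = (C−B)/|BC| = (0.3252,0.9456); ey = (-0.9456,0.3252)
P = B + -2.70·ex + 3.38·ey = (-3.0757,-1.5065)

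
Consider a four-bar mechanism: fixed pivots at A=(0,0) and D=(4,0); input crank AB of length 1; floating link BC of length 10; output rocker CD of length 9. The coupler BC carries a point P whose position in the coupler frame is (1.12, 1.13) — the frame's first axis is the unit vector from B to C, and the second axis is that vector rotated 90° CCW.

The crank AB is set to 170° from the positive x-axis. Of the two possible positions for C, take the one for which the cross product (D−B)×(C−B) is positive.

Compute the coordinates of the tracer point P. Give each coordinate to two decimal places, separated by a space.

-1.45 1.69

A=(0,0), D=(4.00,0)
B = A + 1.00·(cos170°, sin170°) = (-0.9848, 0.1736)
|BD| = 4.9878
circle(B,10.00) ∩ circle(D,9.00): a=4.3986, h=8.9807
  candidates: C₊=(3.7237,8.9958) cross=44.794; C₋=(3.0984,-8.9547) cross=-44.794
  mode + wants cross > 0 → take C=(3.7237,8.9958) (cross=44.794)
ex = (C−B)/|BC| = (0.4709,0.8822); ey = (-0.8822,0.4709)
P = B + 1.12·ex + 1.13·ey = (-1.4543,1.6938)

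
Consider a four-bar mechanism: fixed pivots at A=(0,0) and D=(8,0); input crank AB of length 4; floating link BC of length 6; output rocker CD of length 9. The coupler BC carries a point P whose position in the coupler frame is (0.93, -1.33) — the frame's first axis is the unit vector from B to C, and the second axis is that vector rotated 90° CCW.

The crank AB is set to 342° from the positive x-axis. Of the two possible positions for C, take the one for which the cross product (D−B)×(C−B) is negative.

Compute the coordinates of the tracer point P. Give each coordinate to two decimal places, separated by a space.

A=(0,0), D=(8.00,0)
B = A + 4.00·(cos342°, sin342°) = (3.8042, -1.2361)
|BD| = 4.3741
circle(B,6.00) ∩ circle(D,9.00): a=-2.9569, h=5.2208
  candidates: C₊=(-0.5075,2.9363) cross=22.836; C₋=(2.4432,-7.0797) cross=-22.836
  mode - wants cross < 0 → take C=(2.4432,-7.0797) (cross=-22.836)
ex = (C−B)/|BC| = (-0.2268,-0.9739); ey = (0.9739,-0.2268)
P = B + 0.93·ex + -1.33·ey = (2.2979,-1.8401)

2.30 -1.84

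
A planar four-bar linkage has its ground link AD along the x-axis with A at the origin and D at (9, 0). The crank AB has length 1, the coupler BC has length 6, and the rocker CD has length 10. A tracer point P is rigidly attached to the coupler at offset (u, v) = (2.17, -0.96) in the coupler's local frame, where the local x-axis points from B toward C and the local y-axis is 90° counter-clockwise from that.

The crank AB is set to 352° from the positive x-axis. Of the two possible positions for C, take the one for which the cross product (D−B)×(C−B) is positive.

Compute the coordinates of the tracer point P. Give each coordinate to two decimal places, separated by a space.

A=(0,0), D=(9.00,0)
B = A + 1.00·(cos352°, sin352°) = (0.9903, -0.1392)
|BD| = 8.0109
circle(B,6.00) ∩ circle(D,10.00): a=0.0109, h=6.0000
  candidates: C₊=(0.8970,5.8601) cross=48.066; C₋=(1.1054,-6.1381) cross=-48.066
  mode + wants cross > 0 → take C=(0.8970,5.8601) (cross=48.066)
ex = (C−B)/|BC| = (-0.0156,0.9999); ey = (-0.9999,-0.0156)
P = B + 2.17·ex + -0.96·ey = (1.9164,2.0455)

1.92 2.05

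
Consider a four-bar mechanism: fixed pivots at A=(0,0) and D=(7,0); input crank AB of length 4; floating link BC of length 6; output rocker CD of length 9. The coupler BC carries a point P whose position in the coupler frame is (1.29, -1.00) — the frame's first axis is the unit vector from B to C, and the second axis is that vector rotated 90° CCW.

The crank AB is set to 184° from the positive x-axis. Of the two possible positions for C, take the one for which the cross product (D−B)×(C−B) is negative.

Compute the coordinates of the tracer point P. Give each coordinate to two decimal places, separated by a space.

-4.03 -1.91

A=(0,0), D=(7.00,0)
B = A + 4.00·(cos184°, sin184°) = (-3.9903, -0.2790)
|BD| = 10.9938
circle(B,6.00) ∩ circle(D,9.00): a=3.4503, h=4.9087
  candidates: C₊=(-0.6657,4.7157) cross=53.965; C₋=(-0.4165,-5.0986) cross=-53.965
  mode - wants cross < 0 → take C=(-0.4165,-5.0986) (cross=-53.965)
ex = (C−B)/|BC| = (0.5956,-0.8033); ey = (0.8033,0.5956)
P = B + 1.29·ex + -1.00·ey = (-4.0252,-1.9109)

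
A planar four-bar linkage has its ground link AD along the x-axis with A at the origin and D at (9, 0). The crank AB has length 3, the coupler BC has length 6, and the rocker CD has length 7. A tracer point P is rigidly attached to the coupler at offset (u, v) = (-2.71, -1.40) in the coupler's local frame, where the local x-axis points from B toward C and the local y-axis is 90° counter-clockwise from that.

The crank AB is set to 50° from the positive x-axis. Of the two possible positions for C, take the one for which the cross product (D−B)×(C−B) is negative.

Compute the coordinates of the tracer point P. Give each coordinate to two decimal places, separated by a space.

0.07 4.71

A=(0,0), D=(9.00,0)
B = A + 3.00·(cos50°, sin50°) = (1.9284, 2.2981)
|BD| = 7.4357
circle(B,6.00) ∩ circle(D,7.00): a=2.8437, h=5.2833
  candidates: C₊=(6.2657,6.4439) cross=39.285; C₋=(2.9999,-3.6054) cross=-39.285
  mode - wants cross < 0 → take C=(2.9999,-3.6054) (cross=-39.285)
ex = (C−B)/|BC| = (0.1786,-0.9839); ey = (0.9839,0.1786)
P = B + -2.71·ex + -1.40·ey = (0.0669,4.7145)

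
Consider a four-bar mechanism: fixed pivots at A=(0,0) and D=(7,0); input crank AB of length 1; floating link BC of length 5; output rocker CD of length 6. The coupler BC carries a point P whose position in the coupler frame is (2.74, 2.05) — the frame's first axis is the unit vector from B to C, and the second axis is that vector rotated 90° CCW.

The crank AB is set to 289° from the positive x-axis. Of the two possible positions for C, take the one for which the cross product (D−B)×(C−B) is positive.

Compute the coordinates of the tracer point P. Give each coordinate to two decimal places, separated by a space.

A=(0,0), D=(7.00,0)
B = A + 1.00·(cos289°, sin289°) = (0.3256, -0.9455)
|BD| = 6.7411
circle(B,5.00) ∩ circle(D,6.00): a=2.5546, h=4.2981
  candidates: C₊=(2.2521,3.6684) cross=28.974; C₋=(3.4578,-4.8428) cross=-28.974
  mode + wants cross > 0 → take C=(2.2521,3.6684) (cross=28.974)
ex = (C−B)/|BC| = (0.3853,0.9228); ey = (-0.9228,0.3853)
P = B + 2.74·ex + 2.05·ey = (-0.5104,2.3728)

-0.51 2.37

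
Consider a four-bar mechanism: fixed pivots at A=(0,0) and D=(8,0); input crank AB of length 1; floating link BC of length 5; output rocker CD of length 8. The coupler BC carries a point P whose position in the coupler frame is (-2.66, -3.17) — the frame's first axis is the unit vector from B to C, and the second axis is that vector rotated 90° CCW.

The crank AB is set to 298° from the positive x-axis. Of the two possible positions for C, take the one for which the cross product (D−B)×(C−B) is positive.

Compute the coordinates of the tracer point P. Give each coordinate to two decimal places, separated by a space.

A=(0,0), D=(8.00,0)
B = A + 1.00·(cos298°, sin298°) = (0.4695, -0.8829)
|BD| = 7.5821
circle(B,5.00) ∩ circle(D,8.00): a=1.2192, h=4.8491
  candidates: C₊=(1.1157,4.0751) cross=36.766; C₋=(2.2451,-5.5571) cross=-36.766
  mode + wants cross > 0 → take C=(1.1157,4.0751) (cross=36.766)
ex = (C−B)/|BC| = (0.1292,0.9916); ey = (-0.9916,0.1292)
P = B + -2.66·ex + -3.17·ey = (3.2691,-3.9304)

3.27 -3.93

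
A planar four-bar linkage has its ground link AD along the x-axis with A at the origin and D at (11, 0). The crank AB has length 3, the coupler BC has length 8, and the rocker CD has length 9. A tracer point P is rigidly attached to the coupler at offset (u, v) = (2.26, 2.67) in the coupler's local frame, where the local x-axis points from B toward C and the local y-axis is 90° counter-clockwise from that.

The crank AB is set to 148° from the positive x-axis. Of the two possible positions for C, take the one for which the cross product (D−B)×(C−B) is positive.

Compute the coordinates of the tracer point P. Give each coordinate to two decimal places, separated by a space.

-2.08 5.06

A=(0,0), D=(11.00,0)
B = A + 3.00·(cos148°, sin148°) = (-2.5441, 1.5898)
|BD| = 13.6371
circle(B,8.00) ∩ circle(D,9.00): a=6.1953, h=5.0615
  candidates: C₊=(4.1989,5.8945) cross=69.024; C₋=(3.0188,-4.1594) cross=-69.024
  mode + wants cross > 0 → take C=(4.1989,5.8945) (cross=69.024)
ex = (C−B)/|BC| = (0.8429,0.5381); ey = (-0.5381,0.8429)
P = B + 2.26·ex + 2.67·ey = (-2.0759,5.0564)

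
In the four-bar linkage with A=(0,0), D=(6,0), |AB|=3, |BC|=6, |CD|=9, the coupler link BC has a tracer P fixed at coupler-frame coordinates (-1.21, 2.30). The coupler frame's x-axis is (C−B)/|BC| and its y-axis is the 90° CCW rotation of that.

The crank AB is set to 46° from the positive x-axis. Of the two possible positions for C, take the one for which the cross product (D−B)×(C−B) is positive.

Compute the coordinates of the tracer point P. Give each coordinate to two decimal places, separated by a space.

A=(0,0), D=(6.00,0)
B = A + 3.00·(cos46°, sin46°) = (2.0840, 2.1580)
|BD| = 4.4713
circle(B,6.00) ∩ circle(D,9.00): a=-2.7965, h=5.3085
  candidates: C₊=(2.1968,8.1570) cross=23.736; C₋=(-2.9273,-1.1415) cross=-23.736
  mode + wants cross > 0 → take C=(2.1968,8.1570) (cross=23.736)
ex = (C−B)/|BC| = (0.0188,0.9998); ey = (-0.9998,0.0188)
P = B + -1.21·ex + 2.30·ey = (-0.2384,0.9915)

-0.24 0.99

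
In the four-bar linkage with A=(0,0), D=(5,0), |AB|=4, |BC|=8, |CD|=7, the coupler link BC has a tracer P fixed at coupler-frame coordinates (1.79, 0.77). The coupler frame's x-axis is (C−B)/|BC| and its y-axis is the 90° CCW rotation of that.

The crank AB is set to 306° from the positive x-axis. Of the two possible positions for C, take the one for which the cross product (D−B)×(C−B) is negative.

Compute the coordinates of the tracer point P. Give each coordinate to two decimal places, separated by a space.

4.25 -2.80

A=(0,0), D=(5.00,0)
B = A + 4.00·(cos306°, sin306°) = (2.3511, -3.2361)
|BD| = 4.1819
circle(B,8.00) ∩ circle(D,7.00): a=3.8844, h=6.9937
  candidates: C₊=(-0.6003,4.1996) cross=29.247; C₋=(10.2234,-4.6601) cross=-29.247
  mode - wants cross < 0 → take C=(10.2234,-4.6601) (cross=-29.247)
ex = (C−B)/|BC| = (0.9840,-0.1780); ey = (0.1780,0.9840)
P = B + 1.79·ex + 0.77·ey = (4.2496,-2.7970)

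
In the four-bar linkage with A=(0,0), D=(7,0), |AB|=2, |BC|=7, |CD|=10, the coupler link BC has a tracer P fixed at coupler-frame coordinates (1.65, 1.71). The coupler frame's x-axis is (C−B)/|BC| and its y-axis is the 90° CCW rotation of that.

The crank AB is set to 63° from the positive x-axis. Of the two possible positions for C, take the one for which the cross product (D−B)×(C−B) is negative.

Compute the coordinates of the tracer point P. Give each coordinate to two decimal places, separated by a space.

A=(0,0), D=(7.00,0)
B = A + 2.00·(cos63°, sin63°) = (0.9080, 1.7820)
|BD| = 6.3473
circle(B,7.00) ∩ circle(D,10.00): a=-0.8438, h=6.9490
  candidates: C₊=(2.0490,8.6884) cross=44.107; C₋=(-1.8528,-4.6506) cross=-44.107
  mode - wants cross < 0 → take C=(-1.8528,-4.6506) (cross=-44.107)
ex = (C−B)/|BC| = (-0.3944,-0.9189); ey = (0.9189,-0.3944)
P = B + 1.65·ex + 1.71·ey = (1.8286,-0.4087)

1.83 -0.41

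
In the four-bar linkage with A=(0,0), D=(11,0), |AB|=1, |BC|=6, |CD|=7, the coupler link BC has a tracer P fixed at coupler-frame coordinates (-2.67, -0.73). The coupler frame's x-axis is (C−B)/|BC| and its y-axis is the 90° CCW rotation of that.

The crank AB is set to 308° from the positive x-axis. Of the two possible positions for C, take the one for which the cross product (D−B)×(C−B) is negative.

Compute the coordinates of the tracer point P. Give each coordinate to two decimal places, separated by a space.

A=(0,0), D=(11.00,0)
B = A + 1.00·(cos308°, sin308°) = (0.6157, -0.7880)
|BD| = 10.4142
circle(B,6.00) ∩ circle(D,7.00): a=4.5829, h=3.8725
  candidates: C₊=(4.8924,3.4202) cross=40.329; C₋=(5.4785,-4.3027) cross=-40.329
  mode - wants cross < 0 → take C=(5.4785,-4.3027) (cross=-40.329)
ex = (C−B)/|BC| = (0.8105,-0.5858); ey = (0.5858,0.8105)
P = B + -2.67·ex + -0.73·ey = (-1.9759,0.1844)

-1.98 0.18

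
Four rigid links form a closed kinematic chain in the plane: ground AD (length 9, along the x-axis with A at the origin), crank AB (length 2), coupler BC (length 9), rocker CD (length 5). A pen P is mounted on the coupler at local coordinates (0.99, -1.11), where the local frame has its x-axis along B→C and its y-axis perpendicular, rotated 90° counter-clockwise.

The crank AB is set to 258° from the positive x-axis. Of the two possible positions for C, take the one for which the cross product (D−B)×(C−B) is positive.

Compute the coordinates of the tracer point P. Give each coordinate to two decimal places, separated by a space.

1.06 -2.10

A=(0,0), D=(9.00,0)
B = A + 2.00·(cos258°, sin258°) = (-0.4158, -1.9563)
|BD| = 9.6169
circle(B,9.00) ∩ circle(D,5.00): a=7.7200, h=4.6262
  candidates: C₊=(6.2017,4.1436) cross=44.490; C₋=(8.0838,-4.9153) cross=-44.490
  mode + wants cross > 0 → take C=(6.2017,4.1436) (cross=44.490)
ex = (C−B)/|BC| = (0.7353,0.6778); ey = (-0.6778,0.7353)
P = B + 0.99·ex + -1.11·ey = (1.0644,-2.1015)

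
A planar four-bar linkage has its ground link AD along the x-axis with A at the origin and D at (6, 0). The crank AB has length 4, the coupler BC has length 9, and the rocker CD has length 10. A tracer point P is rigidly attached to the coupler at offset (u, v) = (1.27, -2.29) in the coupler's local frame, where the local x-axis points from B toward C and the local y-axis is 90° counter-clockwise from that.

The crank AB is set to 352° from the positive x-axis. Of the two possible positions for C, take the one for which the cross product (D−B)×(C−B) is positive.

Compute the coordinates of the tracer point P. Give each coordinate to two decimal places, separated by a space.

A=(0,0), D=(6.00,0)
B = A + 4.00·(cos352°, sin352°) = (3.9611, -0.5567)
|BD| = 2.1136
circle(B,9.00) ∩ circle(D,10.00): a=-3.4380, h=8.3175
  candidates: C₊=(-1.5463,6.5615) cross=17.579; C₋=(2.8352,-9.4860) cross=-17.579
  mode + wants cross > 0 → take C=(-1.5463,6.5615) (cross=17.579)
ex = (C−B)/|BC| = (-0.6119,0.7909); ey = (-0.7909,-0.6119)
P = B + 1.27·ex + -2.29·ey = (4.9951,1.8491)

5.00 1.85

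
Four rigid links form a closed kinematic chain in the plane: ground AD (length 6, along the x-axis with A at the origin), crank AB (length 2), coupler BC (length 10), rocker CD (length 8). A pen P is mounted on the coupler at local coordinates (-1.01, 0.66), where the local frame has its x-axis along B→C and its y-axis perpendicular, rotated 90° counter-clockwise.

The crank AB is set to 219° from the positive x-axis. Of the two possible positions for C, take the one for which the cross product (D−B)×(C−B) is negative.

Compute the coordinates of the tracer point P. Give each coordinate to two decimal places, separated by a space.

A=(0,0), D=(6.00,0)
B = A + 2.00·(cos219°, sin219°) = (-1.5543, -1.2586)
|BD| = 7.6584
circle(B,10.00) ∩ circle(D,8.00): a=6.1796, h=7.8621
  candidates: C₊=(3.2491,7.5122) cross=60.211; C₋=(5.8334,-7.9983) cross=-60.211
  mode - wants cross < 0 → take C=(5.8334,-7.9983) (cross=-60.211)
ex = (C−B)/|BC| = (0.7388,-0.6740); ey = (0.6740,0.7388)
P = B + -1.01·ex + 0.66·ey = (-1.8556,-0.0904)

-1.86 -0.09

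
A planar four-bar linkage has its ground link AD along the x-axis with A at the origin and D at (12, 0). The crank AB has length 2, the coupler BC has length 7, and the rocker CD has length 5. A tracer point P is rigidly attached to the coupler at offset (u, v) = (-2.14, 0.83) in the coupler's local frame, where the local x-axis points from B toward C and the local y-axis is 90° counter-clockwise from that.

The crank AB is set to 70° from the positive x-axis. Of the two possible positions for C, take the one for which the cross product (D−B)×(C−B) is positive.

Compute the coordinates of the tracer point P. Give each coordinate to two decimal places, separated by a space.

-1.52 2.52

A=(0,0), D=(12.00,0)
B = A + 2.00·(cos70°, sin70°) = (0.6840, 1.8794)
|BD| = 11.4710
circle(B,7.00) ∩ circle(D,5.00): a=6.7816, h=1.7349
  candidates: C₊=(7.6582,2.4798) cross=19.901; C₋=(7.0898,-0.9432) cross=-19.901
  mode + wants cross > 0 → take C=(7.6582,2.4798) (cross=19.901)
ex = (C−B)/|BC| = (0.9963,0.0858); ey = (-0.0858,0.9963)
P = B + -2.14·ex + 0.83·ey = (-1.5193,2.5228)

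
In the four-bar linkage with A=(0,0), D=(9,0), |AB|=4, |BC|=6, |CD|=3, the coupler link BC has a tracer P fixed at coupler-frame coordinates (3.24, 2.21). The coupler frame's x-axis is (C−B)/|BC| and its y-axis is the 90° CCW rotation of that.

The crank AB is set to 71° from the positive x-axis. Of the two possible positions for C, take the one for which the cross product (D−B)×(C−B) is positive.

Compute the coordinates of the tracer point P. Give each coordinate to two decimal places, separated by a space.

A=(0,0), D=(9.00,0)
B = A + 4.00·(cos71°, sin71°) = (1.3023, 3.7821)
|BD| = 8.5767
circle(B,6.00) ∩ circle(D,3.00): a=5.8624, h=1.2777
  candidates: C₊=(7.1273,2.3437) cross=10.959; C₋=(6.0004,0.0501) cross=-10.959
  mode + wants cross > 0 → take C=(7.1273,2.3437) (cross=10.959)
ex = (C−B)/|BC| = (0.9708,-0.2397); ey = (0.2397,0.9708)
P = B + 3.24·ex + 2.21·ey = (4.9776,5.1509)

4.98 5.15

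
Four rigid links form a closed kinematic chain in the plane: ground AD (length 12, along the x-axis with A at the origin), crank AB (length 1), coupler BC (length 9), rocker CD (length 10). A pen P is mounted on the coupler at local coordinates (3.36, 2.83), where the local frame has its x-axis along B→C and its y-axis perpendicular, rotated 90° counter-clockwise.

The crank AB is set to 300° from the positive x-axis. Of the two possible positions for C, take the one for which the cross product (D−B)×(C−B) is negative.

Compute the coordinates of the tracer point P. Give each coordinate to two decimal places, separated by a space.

4.79 -1.80

A=(0,0), D=(12.00,0)
B = A + 1.00·(cos300°, sin300°) = (0.5000, -0.8660)
|BD| = 11.5326
circle(B,9.00) ∩ circle(D,10.00): a=4.9425, h=7.5214
  candidates: C₊=(4.8638,7.0053) cross=86.741; C₋=(5.9934,-7.9950) cross=-86.741
  mode - wants cross < 0 → take C=(5.9934,-7.9950) (cross=-86.741)
ex = (C−B)/|BC| = (0.6104,-0.7921); ey = (0.7921,0.6104)
P = B + 3.36·ex + 2.83·ey = (4.7925,-1.8002)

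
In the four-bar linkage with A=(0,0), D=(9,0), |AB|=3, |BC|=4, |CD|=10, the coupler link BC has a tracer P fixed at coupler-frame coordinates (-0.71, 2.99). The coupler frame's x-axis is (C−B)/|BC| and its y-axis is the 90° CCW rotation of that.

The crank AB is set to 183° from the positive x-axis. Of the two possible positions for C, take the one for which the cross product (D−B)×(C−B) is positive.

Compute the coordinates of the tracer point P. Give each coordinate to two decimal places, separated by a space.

A=(0,0), D=(9.00,0)
B = A + 3.00·(cos183°, sin183°) = (-2.9959, -0.1570)
|BD| = 11.9969
circle(B,4.00) ∩ circle(D,10.00): a=2.4976, h=3.1245
  candidates: C₊=(-0.5394,2.9999) cross=37.484; C₋=(-0.4577,-3.2485) cross=-37.484
  mode + wants cross > 0 → take C=(-0.5394,2.9999) (cross=37.484)
ex = (C−B)/|BC| = (0.6141,0.7892); ey = (-0.7892,0.6141)
P = B + -0.71·ex + 2.99·ey = (-5.7917,1.1188)

-5.79 1.12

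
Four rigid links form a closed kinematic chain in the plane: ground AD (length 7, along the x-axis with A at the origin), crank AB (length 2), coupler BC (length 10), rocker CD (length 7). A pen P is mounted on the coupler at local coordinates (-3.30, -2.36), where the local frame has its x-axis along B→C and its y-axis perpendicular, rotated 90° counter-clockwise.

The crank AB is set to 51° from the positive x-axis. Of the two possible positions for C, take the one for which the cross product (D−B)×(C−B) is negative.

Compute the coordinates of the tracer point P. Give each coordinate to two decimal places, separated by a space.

A=(0,0), D=(7.00,0)
B = A + 2.00·(cos51°, sin51°) = (1.2586, 1.5543)
|BD| = 5.9480
circle(B,10.00) ∩ circle(D,7.00): a=7.2611, h=6.8757
  candidates: C₊=(10.0642,6.2937) cross=40.897; C₋=(6.4708,-6.9800) cross=-40.897
  mode - wants cross < 0 → take C=(6.4708,-6.9800) (cross=-40.897)
ex = (C−B)/|BC| = (0.5212,-0.8534); ey = (0.8534,0.5212)
P = B + -3.30·ex + -2.36·ey = (-2.4755,3.1405)

-2.48 3.14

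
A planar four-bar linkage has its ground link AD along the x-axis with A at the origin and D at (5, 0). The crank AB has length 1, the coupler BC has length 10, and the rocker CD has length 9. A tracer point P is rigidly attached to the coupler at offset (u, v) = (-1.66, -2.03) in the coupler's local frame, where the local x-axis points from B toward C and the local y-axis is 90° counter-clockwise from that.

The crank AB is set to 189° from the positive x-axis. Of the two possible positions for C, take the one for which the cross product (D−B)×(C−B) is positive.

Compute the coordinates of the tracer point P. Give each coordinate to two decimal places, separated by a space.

A=(0,0), D=(5.00,0)
B = A + 1.00·(cos189°, sin189°) = (-0.9877, -0.1564)
|BD| = 5.9897
circle(B,10.00) ∩ circle(D,9.00): a=4.5809, h=8.8891
  candidates: C₊=(3.3595,8.8492) cross=53.243; C₋=(3.8238,-8.9228) cross=-53.243
  mode + wants cross > 0 → take C=(3.3595,8.8492) (cross=53.243)
ex = (C−B)/|BC| = (0.4347,0.9006); ey = (-0.9006,0.4347)
P = B + -1.66·ex + -2.03·ey = (0.1188,-2.5339)

0.12 -2.53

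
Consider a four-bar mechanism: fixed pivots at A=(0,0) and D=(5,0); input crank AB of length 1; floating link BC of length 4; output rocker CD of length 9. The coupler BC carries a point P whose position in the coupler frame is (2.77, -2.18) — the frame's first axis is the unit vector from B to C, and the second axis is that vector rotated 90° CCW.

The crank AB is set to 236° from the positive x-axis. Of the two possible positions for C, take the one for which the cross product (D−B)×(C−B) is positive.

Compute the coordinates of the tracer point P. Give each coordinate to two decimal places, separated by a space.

A=(0,0), D=(5.00,0)
B = A + 1.00·(cos236°, sin236°) = (-0.5592, -0.8290)
|BD| = 5.6207
circle(B,4.00) ∩ circle(D,9.00): a=-2.9719, h=2.6773
  candidates: C₊=(-3.8935,1.3806) cross=15.048; C₋=(-3.1037,-3.9154) cross=-15.048
  mode + wants cross > 0 → take C=(-3.8935,1.3806) (cross=15.048)
ex = (C−B)/|BC| = (-0.8336,0.5524); ey = (-0.5524,-0.8336)
P = B + 2.77·ex + -2.18·ey = (-1.6639,2.5183)

-1.66 2.52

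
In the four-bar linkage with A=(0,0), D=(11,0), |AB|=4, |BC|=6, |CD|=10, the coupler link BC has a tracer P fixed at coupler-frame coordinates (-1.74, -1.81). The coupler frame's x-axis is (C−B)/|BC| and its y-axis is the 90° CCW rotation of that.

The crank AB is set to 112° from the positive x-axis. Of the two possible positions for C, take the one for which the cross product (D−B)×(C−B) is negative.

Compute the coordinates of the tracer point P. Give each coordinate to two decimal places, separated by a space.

A=(0,0), D=(11.00,0)
B = A + 4.00·(cos112°, sin112°) = (-1.4984, 3.7087)
|BD| = 13.0371
circle(B,6.00) ∩ circle(D,10.00): a=4.0640, h=4.4141
  candidates: C₊=(3.6534,6.7843) cross=57.546; C₋=(1.1420,-1.6791) cross=-57.546
  mode - wants cross < 0 → take C=(1.1420,-1.6791) (cross=-57.546)
ex = (C−B)/|BC| = (0.4401,-0.8980); ey = (0.8980,0.4401)
P = B + -1.74·ex + -1.81·ey = (-3.8895,4.4747)

-3.89 4.47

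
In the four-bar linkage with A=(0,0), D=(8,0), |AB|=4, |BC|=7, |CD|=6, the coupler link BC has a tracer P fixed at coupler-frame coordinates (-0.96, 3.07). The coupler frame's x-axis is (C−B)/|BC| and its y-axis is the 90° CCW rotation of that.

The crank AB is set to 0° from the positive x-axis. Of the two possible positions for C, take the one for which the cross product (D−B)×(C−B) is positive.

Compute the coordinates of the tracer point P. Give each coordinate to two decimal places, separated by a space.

A=(0,0), D=(8.00,0)
B = A + 4.00·(cos0°, sin0°) = (4.0000, 0.0000)
|BD| = 4.0000
circle(B,7.00) ∩ circle(D,6.00): a=3.6250, h=5.9883
  candidates: C₊=(7.6250,5.9883) cross=23.953; C₋=(7.6250,-5.9883) cross=-23.953
  mode + wants cross > 0 → take C=(7.6250,5.9883) (cross=23.953)
ex = (C−B)/|BC| = (0.5179,0.8555); ey = (-0.8555,0.5179)
P = B + -0.96·ex + 3.07·ey = (0.8766,0.7686)

0.88 0.77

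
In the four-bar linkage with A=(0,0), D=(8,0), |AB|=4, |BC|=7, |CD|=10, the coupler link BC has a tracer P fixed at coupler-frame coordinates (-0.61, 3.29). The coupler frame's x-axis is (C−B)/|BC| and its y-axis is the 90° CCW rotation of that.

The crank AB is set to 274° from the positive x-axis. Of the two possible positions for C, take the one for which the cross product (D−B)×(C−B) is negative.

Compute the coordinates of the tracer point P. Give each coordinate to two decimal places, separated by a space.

2.45 -1.45

A=(0,0), D=(8.00,0)
B = A + 4.00·(cos274°, sin274°) = (0.2790, -3.9903)
|BD| = 8.6911
circle(B,7.00) ∩ circle(D,10.00): a=1.4115, h=6.8562
  candidates: C₊=(-1.6148,2.7487) cross=59.588; C₋=(4.6808,-9.4331) cross=-59.588
  mode - wants cross < 0 → take C=(4.6808,-9.4331) (cross=-59.588)
ex = (C−B)/|BC| = (0.6288,-0.7775); ey = (0.7775,0.6288)
P = B + -0.61·ex + 3.29·ey = (2.4536,-1.4471)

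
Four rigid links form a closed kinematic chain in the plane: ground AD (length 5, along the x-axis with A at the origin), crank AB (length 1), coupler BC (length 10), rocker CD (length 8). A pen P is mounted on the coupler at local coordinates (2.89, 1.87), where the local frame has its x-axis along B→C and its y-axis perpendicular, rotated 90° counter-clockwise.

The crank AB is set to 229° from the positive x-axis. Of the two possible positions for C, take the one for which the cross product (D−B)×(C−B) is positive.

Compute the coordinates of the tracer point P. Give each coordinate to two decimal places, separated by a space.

-0.87 2.68

A=(0,0), D=(5.00,0)
B = A + 1.00·(cos229°, sin229°) = (-0.6561, -0.7547)
|BD| = 5.7062
circle(B,10.00) ∩ circle(D,8.00): a=6.0076, h=7.9943
  candidates: C₊=(4.2414,7.9640) cross=45.617; C₋=(6.3561,-7.8842) cross=-45.617
  mode + wants cross > 0 → take C=(4.2414,7.9640) (cross=45.617)
ex = (C−B)/|BC| = (0.4897,0.8719); ey = (-0.8719,0.4897)
P = B + 2.89·ex + 1.87·ey = (-0.8711,2.6808)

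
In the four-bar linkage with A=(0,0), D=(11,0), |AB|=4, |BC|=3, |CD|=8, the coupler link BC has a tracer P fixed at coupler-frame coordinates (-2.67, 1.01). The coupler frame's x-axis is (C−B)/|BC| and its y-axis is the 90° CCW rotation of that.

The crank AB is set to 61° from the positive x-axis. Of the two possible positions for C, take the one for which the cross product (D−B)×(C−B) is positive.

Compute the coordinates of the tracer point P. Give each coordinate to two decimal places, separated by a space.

A=(0,0), D=(11.00,0)
B = A + 4.00·(cos61°, sin61°) = (1.9392, 3.4985)
|BD| = 9.7127
circle(B,3.00) ∩ circle(D,8.00): a=2.0250, h=2.2134
  candidates: C₊=(4.6256,4.8339) cross=21.499; C₋=(3.0311,0.7042) cross=-21.499
  mode + wants cross > 0 → take C=(4.6256,4.8339) (cross=21.499)
ex = (C−B)/|BC| = (0.8955,0.4452); ey = (-0.4452,0.8955)
P = B + -2.67·ex + 1.01·ey = (-0.9012,3.2143)

-0.90 3.21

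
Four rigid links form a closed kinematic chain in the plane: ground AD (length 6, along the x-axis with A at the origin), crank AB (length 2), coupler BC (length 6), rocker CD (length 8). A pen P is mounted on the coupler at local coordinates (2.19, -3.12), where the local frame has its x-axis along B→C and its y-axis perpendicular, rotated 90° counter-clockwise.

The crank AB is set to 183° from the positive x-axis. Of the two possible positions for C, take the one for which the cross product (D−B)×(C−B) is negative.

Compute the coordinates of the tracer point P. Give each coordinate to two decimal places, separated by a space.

A=(0,0), D=(6.00,0)
B = A + 2.00·(cos183°, sin183°) = (-1.9973, -0.1047)
|BD| = 7.9979
circle(B,6.00) ∩ circle(D,8.00): a=2.2485, h=5.5627
  candidates: C₊=(0.1783,5.4870) cross=44.491; C₋=(0.3239,-5.6375) cross=-44.491
  mode - wants cross < 0 → take C=(0.3239,-5.6375) (cross=-44.491)
ex = (C−B)/|BC| = (0.3869,-0.9221); ey = (0.9221,0.3869)
P = B + 2.19·ex + -3.12·ey = (-4.0271,-3.3311)

-4.03 -3.33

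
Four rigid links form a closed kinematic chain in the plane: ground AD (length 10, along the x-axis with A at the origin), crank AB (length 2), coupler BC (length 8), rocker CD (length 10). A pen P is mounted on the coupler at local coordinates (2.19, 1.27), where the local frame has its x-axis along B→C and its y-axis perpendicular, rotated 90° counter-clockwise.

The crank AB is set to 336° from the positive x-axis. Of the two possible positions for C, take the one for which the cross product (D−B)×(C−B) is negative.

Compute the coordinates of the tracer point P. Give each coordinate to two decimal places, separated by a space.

A=(0,0), D=(10.00,0)
B = A + 2.00·(cos336°, sin336°) = (1.8271, -0.8135)
|BD| = 8.2133
circle(B,8.00) ∩ circle(D,10.00): a=1.9151, h=7.7674
  candidates: C₊=(2.9634,7.1054) cross=63.796; C₋=(4.5021,-8.3530) cross=-63.796
  mode - wants cross < 0 → take C=(4.5021,-8.3530) (cross=-63.796)
ex = (C−B)/|BC| = (0.3344,-0.9424); ey = (0.9424,0.3344)
P = B + 2.19·ex + 1.27·ey = (3.7563,-2.4528)

3.76 -2.45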